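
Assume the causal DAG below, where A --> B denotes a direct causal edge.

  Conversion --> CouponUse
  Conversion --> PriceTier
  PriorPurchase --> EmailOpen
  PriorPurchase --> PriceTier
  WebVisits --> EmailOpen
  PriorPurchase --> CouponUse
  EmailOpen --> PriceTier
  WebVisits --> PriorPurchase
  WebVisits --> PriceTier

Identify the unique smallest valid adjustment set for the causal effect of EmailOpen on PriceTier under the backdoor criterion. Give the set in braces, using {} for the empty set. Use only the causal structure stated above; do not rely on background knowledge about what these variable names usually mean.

Variables eligible for adjustment (non-descendants of EmailOpen, excluding EmailOpen and PriceTier): {Conversion, CouponUse, PriorPurchase, WebVisits}.
Backdoor paths from EmailOpen to PriceTier:
  P1: EmailOpen <- WebVisits -> PriorPurchase -> PriceTier
  P2: EmailOpen <- WebVisits -> PriorPurchase -> CouponUse <- Conversion -> PriceTier
  P3: EmailOpen <- WebVisits -> PriceTier
  P4: EmailOpen <- PriorPurchase <- WebVisits -> PriceTier
  P5: EmailOpen <- PriorPurchase -> PriceTier
  P6: EmailOpen <- PriorPurchase -> CouponUse <- Conversion -> PriceTier
The empty set is not sufficient: P1 (EmailOpen <- WebVisits -> PriorPurchase -> PriceTier) has no collider blocking it and no conditioned non-collider, so it is open.
Try {PriorPurchase, WebVisits}:
  P1: blocked at fork node WebVisits ∈ conditioning set.
  P2: blocked at fork node WebVisits ∈ conditioning set.
  P3: blocked at fork node WebVisits ∈ conditioning set.
  P4: blocked at chain node PriorPurchase ∈ conditioning set.
  P5: blocked at fork node PriorPurchase ∈ conditioning set.
  P6: blocked at fork node PriorPurchase ∈ conditioning set.
{PriorPurchase, WebVisits} contains no descendant of EmailOpen and blocks every backdoor path.
Every element of {PriorPurchase, WebVisits} is needed (dropping PriorPurchase leaves P5 open; dropping WebVisits leaves P3 open), so no proper subset is valid.
Among all size-2 subsets of the eligible variables, only {PriorPurchase, WebVisits} blocks every backdoor path, so it is the unique smallest valid adjustment set.

{PriorPurchase, WebVisits}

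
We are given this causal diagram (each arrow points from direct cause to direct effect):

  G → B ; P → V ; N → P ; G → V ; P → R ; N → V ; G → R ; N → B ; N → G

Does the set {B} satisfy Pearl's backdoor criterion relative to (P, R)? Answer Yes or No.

Backdoor paths from P to R (paths whose first edge points into P):
  P1: P <- N -> G -> R
  P2: P <- N -> B <- G -> R
  P3: P <- N -> V <- G -> R
Condition 1 (no descendant of P in the set): holds — descendants of P are {R, V}; none are in {B}.
Condition 2 (every backdoor path blocked by {B}):
  P1: open — no interior node is in the conditioning set.
  P2: open — collider(s) B are conditioned on (or have a conditioned descendant) and no non-collider on the path is in the set.
  P3: blocked at collider V (neither it nor any descendant is in the conditioning set).
{B} does not satisfy the backdoor criterion.

No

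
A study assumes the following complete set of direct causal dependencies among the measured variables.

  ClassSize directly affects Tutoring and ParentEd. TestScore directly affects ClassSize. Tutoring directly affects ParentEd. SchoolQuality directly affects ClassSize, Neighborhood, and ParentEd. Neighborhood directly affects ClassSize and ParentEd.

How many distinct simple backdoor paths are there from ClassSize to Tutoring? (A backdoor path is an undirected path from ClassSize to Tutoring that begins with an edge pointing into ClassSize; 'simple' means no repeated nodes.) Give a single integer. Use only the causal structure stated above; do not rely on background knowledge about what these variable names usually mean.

A backdoor path from ClassSize to Tutoring is any simple undirected path whose first edge points into ClassSize (i.e. leaves ClassSize via a parent).
Parents of ClassSize: {Neighborhood, SchoolQuality, TestScore}.
Enumerating:
  P1: ClassSize <- SchoolQuality -> Neighborhood -> ParentEd <- Tutoring
  P2: ClassSize <- SchoolQuality -> ParentEd <- Tutoring
  P3: ClassSize <- Neighborhood <- SchoolQuality -> ParentEd <- Tutoring
  P4: ClassSize <- Neighborhood -> ParentEd <- Tutoring
That exhausts the simple backdoor paths. Count: 4.

4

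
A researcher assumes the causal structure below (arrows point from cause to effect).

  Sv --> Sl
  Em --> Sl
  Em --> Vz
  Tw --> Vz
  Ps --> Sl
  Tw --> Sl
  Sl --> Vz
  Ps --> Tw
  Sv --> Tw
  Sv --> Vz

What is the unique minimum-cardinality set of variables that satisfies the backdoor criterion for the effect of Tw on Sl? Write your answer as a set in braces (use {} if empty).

{Ps, Sv}

Variables eligible for adjustment (non-descendants of Tw, excluding Tw and Sl): {Em, Ps, Sv}.
Backdoor paths from Tw to Sl:
  P1: Tw <- Ps -> Sl
  P2: Tw <- Sv -> Sl
  P3: Tw <- Sv -> Vz <- Em -> Sl
  P4: Tw <- Sv -> Vz <- Sl
The empty set is not sufficient: P1 (Tw <- Ps -> Sl) has no collider blocking it and no conditioned non-collider, so it is open.
Try {Ps, Sv}:
  P1: blocked at fork node Ps ∈ conditioning set.
  P2: blocked at fork node Sv ∈ conditioning set.
  P3: blocked at fork node Sv ∈ conditioning set.
  P4: blocked at fork node Sv ∈ conditioning set.
{Ps, Sv} contains no descendant of Tw and blocks every backdoor path.
Every element of {Ps, Sv} is needed (dropping Ps leaves P1 open; dropping Sv leaves P2 open), so no proper subset is valid.
Among all size-2 subsets of the eligible variables, only {Ps, Sv} blocks every backdoor path, so it is the unique smallest valid adjustment set.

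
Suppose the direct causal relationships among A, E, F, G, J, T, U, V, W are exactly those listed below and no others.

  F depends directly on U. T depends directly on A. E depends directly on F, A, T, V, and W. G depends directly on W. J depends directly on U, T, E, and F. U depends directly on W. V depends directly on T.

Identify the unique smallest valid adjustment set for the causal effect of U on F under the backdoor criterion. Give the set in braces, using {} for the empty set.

Variables eligible for adjustment (non-descendants of U, excluding U and F): {A, G, T, V, W}.
Backdoor paths from U to F:
  P1: U <- W -> E <- A -> T -> J <- F
  P2: U <- W -> E <- T -> J <- F
  P3: U <- W -> E <- F
  P4: U <- W -> E <- V <- T -> J <- F
  P5: U <- W -> E -> J <- F
Each backdoor path contains an unconditioned collider, so every path is already blocked with the empty conditioning set:
  P1: blocked at collider E (neither it nor any descendant is in the conditioning set).
  P2: blocked at collider E (neither it nor any descendant is in the conditioning set).
  P3: blocked at collider E (neither it nor any descendant is in the conditioning set).
  P4: blocked at collider E (neither it nor any descendant is in the conditioning set).
  P5: blocked at collider J (neither it nor any descendant is in the conditioning set).
The empty set is therefore the unique smallest valid set.

{}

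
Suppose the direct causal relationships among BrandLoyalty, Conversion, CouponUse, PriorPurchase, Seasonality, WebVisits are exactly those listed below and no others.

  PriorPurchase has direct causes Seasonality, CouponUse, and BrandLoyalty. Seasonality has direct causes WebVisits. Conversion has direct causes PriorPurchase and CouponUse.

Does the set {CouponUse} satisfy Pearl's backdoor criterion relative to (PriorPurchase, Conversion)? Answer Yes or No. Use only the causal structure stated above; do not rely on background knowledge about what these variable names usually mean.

Yes

Backdoor paths from PriorPurchase to Conversion (paths whose first edge points into PriorPurchase):
  P1: PriorPurchase <- CouponUse -> Conversion
Condition 1 (no descendant of PriorPurchase in the set): holds — descendants of PriorPurchase are {Conversion}; none are in {CouponUse}.
Condition 2 (every backdoor path blocked by {CouponUse}):
  P1: blocked at fork node CouponUse ∈ conditioning set.
{CouponUse} satisfies the backdoor criterion.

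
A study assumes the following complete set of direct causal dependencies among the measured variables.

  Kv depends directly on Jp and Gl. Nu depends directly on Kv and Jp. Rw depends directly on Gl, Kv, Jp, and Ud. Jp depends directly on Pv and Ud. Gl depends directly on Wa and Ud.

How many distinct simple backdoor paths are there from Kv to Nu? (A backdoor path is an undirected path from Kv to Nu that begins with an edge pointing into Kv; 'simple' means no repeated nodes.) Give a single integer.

5

A backdoor path from Kv to Nu is any simple undirected path whose first edge points into Kv (i.e. leaves Kv via a parent).
Parents of Kv: {Gl, Jp}.
Enumerating:
  P1: Kv <- Jp -> Nu
  P2: Kv <- Gl <- Ud -> Jp -> Nu
  P3: Kv <- Gl <- Ud -> Rw <- Jp -> Nu
  P4: Kv <- Gl -> Rw <- Ud -> Jp -> Nu
  P5: Kv <- Gl -> Rw <- Jp -> Nu
That exhausts the simple backdoor paths. Count: 5.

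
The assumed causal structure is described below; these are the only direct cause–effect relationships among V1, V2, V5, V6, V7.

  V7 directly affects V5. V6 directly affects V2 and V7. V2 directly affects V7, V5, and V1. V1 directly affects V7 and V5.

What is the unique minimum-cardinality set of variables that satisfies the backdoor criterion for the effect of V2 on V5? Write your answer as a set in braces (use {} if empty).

Variables eligible for adjustment (non-descendants of V2, excluding V2 and V5): {V6}.
Backdoor paths from V2 to V5:
  P1: V2 <- V6 -> V7 <- V1 -> V5
  P2: V2 <- V6 -> V7 -> V5
The empty set is not sufficient: P2 (V2 <- V6 -> V7 -> V5) has no collider blocking it and no conditioned non-collider, so it is open.
Try {V6}:
  P1: blocked at fork node V6 ∈ conditioning set.
  P2: blocked at fork node V6 ∈ conditioning set.
{V6} contains no descendant of V2 and blocks every backdoor path.
{V6} is the unique smallest valid adjustment set.

{V6}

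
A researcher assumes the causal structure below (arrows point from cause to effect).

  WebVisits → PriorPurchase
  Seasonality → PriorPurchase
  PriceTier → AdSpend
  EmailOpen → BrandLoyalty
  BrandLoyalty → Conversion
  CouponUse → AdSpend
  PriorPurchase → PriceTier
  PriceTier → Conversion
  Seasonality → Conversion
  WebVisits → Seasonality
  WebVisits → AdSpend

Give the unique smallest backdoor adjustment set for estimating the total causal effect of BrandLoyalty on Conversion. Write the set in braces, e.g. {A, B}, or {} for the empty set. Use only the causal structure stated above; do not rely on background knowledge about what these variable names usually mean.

Variables eligible for adjustment (non-descendants of BrandLoyalty, excluding BrandLoyalty and Conversion): {AdSpend, CouponUse, EmailOpen, PriceTier, PriorPurchase, Seasonality, WebVisits}.
Backdoor paths from BrandLoyalty to Conversion:
  (none)
With no backdoor paths the empty set already satisfies the criterion, and it is trivially minimal.

{}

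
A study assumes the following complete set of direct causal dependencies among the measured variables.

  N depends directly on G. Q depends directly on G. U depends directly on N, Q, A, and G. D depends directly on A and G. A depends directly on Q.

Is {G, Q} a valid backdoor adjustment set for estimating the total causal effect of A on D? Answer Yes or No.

Backdoor paths from A to D (paths whose first edge points into A):
  P1: A <- Q <- G -> D
  P2: A <- Q -> U <- G -> D
  P3: A <- Q -> U <- N <- G -> D
Condition 1 (no descendant of A in the set): holds — descendants of A are {D, U}; none are in {G, Q}.
Condition 2 (every backdoor path blocked by {G, Q}):
  P1: blocked at chain node Q ∈ conditioning set.
  P2: blocked at fork node Q ∈ conditioning set.
  P3: blocked at fork node Q ∈ conditioning set.
{G, Q} satisfies the backdoor criterion.

Yes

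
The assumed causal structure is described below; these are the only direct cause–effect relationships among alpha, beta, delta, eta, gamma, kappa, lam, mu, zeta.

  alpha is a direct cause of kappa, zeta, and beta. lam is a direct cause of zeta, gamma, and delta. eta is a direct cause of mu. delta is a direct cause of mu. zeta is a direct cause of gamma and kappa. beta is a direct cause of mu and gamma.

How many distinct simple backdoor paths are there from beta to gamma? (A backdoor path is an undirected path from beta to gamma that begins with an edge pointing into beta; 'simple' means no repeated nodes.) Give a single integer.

4

A backdoor path from beta to gamma is any simple undirected path whose first edge points into beta (i.e. leaves beta via a parent).
Parents of beta: {alpha}.
Enumerating:
  P1: beta <- alpha -> zeta <- lam -> gamma
  P2: beta <- alpha -> zeta -> gamma
  P3: beta <- alpha -> kappa <- zeta <- lam -> gamma
  P4: beta <- alpha -> kappa <- zeta -> gamma
That exhausts the simple backdoor paths. Count: 4.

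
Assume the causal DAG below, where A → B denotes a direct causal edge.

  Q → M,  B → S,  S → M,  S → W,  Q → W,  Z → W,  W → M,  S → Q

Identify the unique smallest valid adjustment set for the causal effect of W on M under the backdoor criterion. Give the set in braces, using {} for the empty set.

{Q, S}

Variables eligible for adjustment (non-descendants of W, excluding W and M): {B, Q, S, Z}.
Backdoor paths from W to M:
  P1: W <- S -> Q -> M
  P2: W <- S -> M
  P3: W <- Q <- S -> M
  P4: W <- Q -> M
The empty set is not sufficient: P1 (W <- S -> Q -> M) has no collider blocking it and no conditioned non-collider, so it is open.
Try {Q, S}:
  P1: blocked at fork node S ∈ conditioning set.
  P2: blocked at fork node S ∈ conditioning set.
  P3: blocked at chain node Q ∈ conditioning set.
  P4: blocked at fork node Q ∈ conditioning set.
{Q, S} contains no descendant of W and blocks every backdoor path.
Every element of {Q, S} is needed (dropping Q leaves P4 open; dropping S leaves P2 open), so no proper subset is valid.
Among all size-2 subsets of the eligible variables, only {Q, S} blocks every backdoor path, so it is the unique smallest valid adjustment set.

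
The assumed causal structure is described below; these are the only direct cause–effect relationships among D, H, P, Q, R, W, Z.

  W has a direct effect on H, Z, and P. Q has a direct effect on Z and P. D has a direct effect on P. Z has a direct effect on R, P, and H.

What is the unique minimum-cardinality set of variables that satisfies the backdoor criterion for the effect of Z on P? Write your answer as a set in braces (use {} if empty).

{Q, W}

Variables eligible for adjustment (non-descendants of Z, excluding Z and P): {D, Q, W}.
Backdoor paths from Z to P:
  P1: Z <- Q -> P
  P2: Z <- W -> P
The empty set is not sufficient: P1 (Z <- Q -> P) has no collider blocking it and no conditioned non-collider, so it is open.
Try {Q, W}:
  P1: blocked at fork node Q ∈ conditioning set.
  P2: blocked at fork node W ∈ conditioning set.
{Q, W} contains no descendant of Z and blocks every backdoor path.
Every element of {Q, W} is needed (dropping Q leaves P1 open; dropping W leaves P2 open), so no proper subset is valid.
Among all size-2 subsets of the eligible variables, only {Q, W} blocks every backdoor path, so it is the unique smallest valid adjustment set.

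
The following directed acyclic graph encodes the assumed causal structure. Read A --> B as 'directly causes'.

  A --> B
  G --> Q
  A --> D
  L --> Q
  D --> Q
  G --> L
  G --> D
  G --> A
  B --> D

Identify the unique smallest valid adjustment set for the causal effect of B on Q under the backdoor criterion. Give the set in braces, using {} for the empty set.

{A}

Variables eligible for adjustment (non-descendants of B, excluding B and Q): {A, G, L}.
Backdoor paths from B to Q:
  P1: B <- A <- G -> L -> Q
  P2: B <- A <- G -> D -> Q
  P3: B <- A <- G -> Q
  P4: B <- A -> D <- G -> L -> Q
  P5: B <- A -> D <- G -> Q
  P6: B <- A -> D -> Q
The empty set is not sufficient: P1 (B <- A <- G -> L -> Q) has no collider blocking it and no conditioned non-collider, so it is open.
Try {A}:
  P1: blocked at chain node A ∈ conditioning set.
  P2: blocked at chain node A ∈ conditioning set.
  P3: blocked at chain node A ∈ conditioning set.
  P4: blocked at fork node A ∈ conditioning set.
  P5: blocked at fork node A ∈ conditioning set.
  P6: blocked at fork node A ∈ conditioning set.
{A} contains no descendant of B and blocks every backdoor path.
No other singleton works — e.g. {G} leaves P6 open — so {A} is the unique smallest valid adjustment set.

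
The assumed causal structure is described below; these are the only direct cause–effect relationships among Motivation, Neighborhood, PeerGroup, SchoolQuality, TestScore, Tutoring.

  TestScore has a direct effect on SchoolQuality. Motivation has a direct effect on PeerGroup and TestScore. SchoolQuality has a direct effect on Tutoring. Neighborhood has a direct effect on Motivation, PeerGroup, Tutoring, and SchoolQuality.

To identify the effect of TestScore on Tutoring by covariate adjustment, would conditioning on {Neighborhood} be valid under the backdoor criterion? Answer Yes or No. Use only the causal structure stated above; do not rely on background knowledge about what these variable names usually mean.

Backdoor paths from TestScore to Tutoring (paths whose first edge points into TestScore):
  P1: TestScore <- Motivation <- Neighborhood -> SchoolQuality -> Tutoring
  P2: TestScore <- Motivation <- Neighborhood -> Tutoring
  P3: TestScore <- Motivation -> PeerGroup <- Neighborhood -> SchoolQuality -> Tutoring
  P4: TestScore <- Motivation -> PeerGroup <- Neighborhood -> Tutoring
Condition 1 (no descendant of TestScore in the set): holds — descendants of TestScore are {SchoolQuality, Tutoring}; none are in {Neighborhood}.
Condition 2 (every backdoor path blocked by {Neighborhood}):
  P1: blocked at fork node Neighborhood ∈ conditioning set.
  P2: blocked at fork node Neighborhood ∈ conditioning set.
  P3: blocked at collider PeerGroup (neither it nor any descendant is in the conditioning set).
  P4: blocked at collider PeerGroup (neither it nor any descendant is in the conditioning set).
{Neighborhood} satisfies the backdoor criterion.

Yes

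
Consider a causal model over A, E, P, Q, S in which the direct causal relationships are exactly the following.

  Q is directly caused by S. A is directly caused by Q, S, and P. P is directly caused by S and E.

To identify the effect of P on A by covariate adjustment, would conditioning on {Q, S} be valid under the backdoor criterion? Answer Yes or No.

Backdoor paths from P to A (paths whose first edge points into P):
  P1: P <- S -> Q -> A
  P2: P <- S -> A
Condition 1 (no descendant of P in the set): holds — descendants of P are {A}; none are in {Q, S}.
Condition 2 (every backdoor path blocked by {Q, S}):
  P1: blocked at fork node S ∈ conditioning set.
  P2: blocked at fork node S ∈ conditioning set.
{Q, S} satisfies the backdoor criterion.

Yes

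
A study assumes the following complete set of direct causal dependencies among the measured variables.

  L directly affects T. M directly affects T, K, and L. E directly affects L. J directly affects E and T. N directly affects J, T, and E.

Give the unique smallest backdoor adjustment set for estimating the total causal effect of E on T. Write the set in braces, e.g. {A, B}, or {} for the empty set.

{J, N}

Variables eligible for adjustment (non-descendants of E, excluding E and T): {J, K, M, N}.
Backdoor paths from E to T:
  P1: E <- N -> J -> T
  P2: E <- N -> T
  P3: E <- J <- N -> T
  P4: E <- J -> T
The empty set is not sufficient: P1 (E <- N -> J -> T) has no collider blocking it and no conditioned non-collider, so it is open.
Try {J, N}:
  P1: blocked at fork node N ∈ conditioning set.
  P2: blocked at fork node N ∈ conditioning set.
  P3: blocked at chain node J ∈ conditioning set.
  P4: blocked at fork node J ∈ conditioning set.
{J, N} contains no descendant of E and blocks every backdoor path.
Every element of {J, N} is needed (dropping J leaves P4 open; dropping N leaves P2 open), so no proper subset is valid.
Among all size-2 subsets of the eligible variables, only {J, N} blocks every backdoor path, so it is the unique smallest valid adjustment set.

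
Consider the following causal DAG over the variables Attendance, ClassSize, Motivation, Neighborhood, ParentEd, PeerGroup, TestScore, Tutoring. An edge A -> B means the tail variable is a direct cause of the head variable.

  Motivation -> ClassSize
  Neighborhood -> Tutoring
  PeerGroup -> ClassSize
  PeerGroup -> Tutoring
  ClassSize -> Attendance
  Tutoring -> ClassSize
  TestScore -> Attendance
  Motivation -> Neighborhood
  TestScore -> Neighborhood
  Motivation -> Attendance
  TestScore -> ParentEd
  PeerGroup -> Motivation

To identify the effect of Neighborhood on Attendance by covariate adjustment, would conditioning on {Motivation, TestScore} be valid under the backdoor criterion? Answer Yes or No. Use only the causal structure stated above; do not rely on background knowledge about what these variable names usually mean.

Yes

Backdoor paths from Neighborhood to Attendance (paths whose first edge points into Neighborhood):
  P1: Neighborhood <- Motivation <- PeerGroup -> Tutoring -> ClassSize -> Attendance
  P2: Neighborhood <- Motivation <- PeerGroup -> ClassSize -> Attendance
  P3: Neighborhood <- Motivation -> ClassSize -> Attendance
  P4: Neighborhood <- Motivation -> Attendance
  P5: Neighborhood <- TestScore -> Attendance
Condition 1 (no descendant of Neighborhood in the set): holds — descendants of Neighborhood are {Attendance, ClassSize, Tutoring}; none are in {Motivation, TestScore}.
Condition 2 (every backdoor path blocked by {Motivation, TestScore}):
  P1: blocked at chain node Motivation ∈ conditioning set.
  P2: blocked at chain node Motivation ∈ conditioning set.
  P3: blocked at fork node Motivation ∈ conditioning set.
  P4: blocked at fork node Motivation ∈ conditioning set.
  P5: blocked at fork node TestScore ∈ conditioning set.
{Motivation, TestScore} satisfies the backdoor criterion.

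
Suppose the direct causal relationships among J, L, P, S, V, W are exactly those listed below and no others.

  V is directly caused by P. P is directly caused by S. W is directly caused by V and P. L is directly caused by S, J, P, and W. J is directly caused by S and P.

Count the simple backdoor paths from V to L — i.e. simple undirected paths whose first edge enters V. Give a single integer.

6

A backdoor path from V to L is any simple undirected path whose first edge points into V (i.e. leaves V via a parent).
Parents of V: {P}.
Enumerating:
  P1: V <- P <- S -> J -> L
  P2: V <- P <- S -> L
  P3: V <- P -> W -> L
  P4: V <- P -> J <- S -> L
  P5: V <- P -> J -> L
  P6: V <- P -> L
That exhausts the simple backdoor paths. Count: 6.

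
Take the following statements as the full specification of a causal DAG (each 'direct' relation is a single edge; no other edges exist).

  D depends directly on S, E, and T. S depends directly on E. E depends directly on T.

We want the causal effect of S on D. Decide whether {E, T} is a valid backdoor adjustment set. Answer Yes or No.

Backdoor paths from S to D (paths whose first edge points into S):
  P1: S <- E <- T -> D
  P2: S <- E -> D
Condition 1 (no descendant of S in the set): holds — descendants of S are {D}; none are in {E, T}.
Condition 2 (every backdoor path blocked by {E, T}):
  P1: blocked at chain node E ∈ conditioning set.
  P2: blocked at fork node E ∈ conditioning set.
{E, T} satisfies the backdoor criterion.

Yes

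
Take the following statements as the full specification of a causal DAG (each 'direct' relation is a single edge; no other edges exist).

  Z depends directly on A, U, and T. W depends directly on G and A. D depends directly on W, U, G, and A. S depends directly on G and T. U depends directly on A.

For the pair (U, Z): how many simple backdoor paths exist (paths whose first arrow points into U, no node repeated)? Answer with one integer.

A backdoor path from U to Z is any simple undirected path whose first edge points into U (i.e. leaves U via a parent).
Parents of U: {A}.
Enumerating:
  P1: U <- A -> Z
  P2: U <- A -> W <- G -> S <- T -> Z
  P3: U <- A -> W -> D <- G -> S <- T -> Z
  P4: U <- A -> D <- G -> S <- T -> Z
  P5: U <- A -> D <- W <- G -> S <- T -> Z
That exhausts the simple backdoor paths. Count: 5.

5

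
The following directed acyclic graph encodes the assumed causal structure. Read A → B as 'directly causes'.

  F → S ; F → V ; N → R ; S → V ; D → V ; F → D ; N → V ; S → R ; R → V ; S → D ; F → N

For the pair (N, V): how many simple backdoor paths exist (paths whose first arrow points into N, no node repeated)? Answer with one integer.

A backdoor path from N to V is any simple undirected path whose first edge points into N (i.e. leaves N via a parent).
Parents of N: {F}.
Enumerating:
  P1: N <- F -> S -> R -> V
  P2: N <- F -> S -> D -> V
  P3: N <- F -> S -> V
  P4: N <- F -> D <- S -> R -> V
  P5: N <- F -> D <- S -> V
  P6: N <- F -> D -> V
  P7: N <- F -> V
That exhausts the simple backdoor paths. Count: 7.

7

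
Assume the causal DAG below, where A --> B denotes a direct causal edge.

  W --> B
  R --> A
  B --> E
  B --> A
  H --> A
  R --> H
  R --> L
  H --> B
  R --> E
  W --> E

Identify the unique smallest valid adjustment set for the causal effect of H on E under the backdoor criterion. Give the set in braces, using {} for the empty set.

Variables eligible for adjustment (non-descendants of H, excluding H and E): {L, R, W}.
Backdoor paths from H to E:
  P1: H <- R -> A <- B <- W -> E
  P2: H <- R -> A <- B -> E
  P3: H <- R -> E
The empty set is not sufficient: P3 (H <- R -> E) has no collider blocking it and no conditioned non-collider, so it is open.
Try {R}:
  P1: blocked at fork node R ∈ conditioning set.
  P2: blocked at fork node R ∈ conditioning set.
  P3: blocked at fork node R ∈ conditioning set.
{R} contains no descendant of H and blocks every backdoor path.
No other singleton works — e.g. {L} leaves P3 open — so {R} is the unique smallest valid adjustment set.

{R}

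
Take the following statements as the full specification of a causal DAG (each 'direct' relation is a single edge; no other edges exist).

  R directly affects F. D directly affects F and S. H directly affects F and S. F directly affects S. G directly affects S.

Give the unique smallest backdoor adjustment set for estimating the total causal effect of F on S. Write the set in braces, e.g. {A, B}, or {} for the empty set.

Variables eligible for adjustment (non-descendants of F, excluding F and S): {D, G, H, R}.
Backdoor paths from F to S:
  P1: F <- D -> S
  P2: F <- H -> S
The empty set is not sufficient: P1 (F <- D -> S) has no collider blocking it and no conditioned non-collider, so it is open.
Try {D, H}:
  P1: blocked at fork node D ∈ conditioning set.
  P2: blocked at fork node H ∈ conditioning set.
{D, H} contains no descendant of F and blocks every backdoor path.
Every element of {D, H} is needed (dropping D leaves P1 open; dropping H leaves P2 open), so no proper subset is valid.
Among all size-2 subsets of the eligible variables, only {D, H} blocks every backdoor path, so it is the unique smallest valid adjustment set.

{D, H}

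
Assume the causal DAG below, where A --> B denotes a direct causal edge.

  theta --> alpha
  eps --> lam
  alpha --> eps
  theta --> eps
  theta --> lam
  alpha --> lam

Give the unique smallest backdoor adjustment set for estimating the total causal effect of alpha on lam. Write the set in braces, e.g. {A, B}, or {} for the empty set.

Variables eligible for adjustment (non-descendants of alpha, excluding alpha and lam): {theta}.
Backdoor paths from alpha to lam:
  P1: alpha <- theta -> eps -> lam
  P2: alpha <- theta -> lam
The empty set is not sufficient: P1 (alpha <- theta -> eps -> lam) has no collider blocking it and no conditioned non-collider, so it is open.
Try {theta}:
  P1: blocked at fork node theta ∈ conditioning set.
  P2: blocked at fork node theta ∈ conditioning set.
{theta} contains no descendant of alpha and blocks every backdoor path.
{theta} is the unique smallest valid adjustment set.

{theta}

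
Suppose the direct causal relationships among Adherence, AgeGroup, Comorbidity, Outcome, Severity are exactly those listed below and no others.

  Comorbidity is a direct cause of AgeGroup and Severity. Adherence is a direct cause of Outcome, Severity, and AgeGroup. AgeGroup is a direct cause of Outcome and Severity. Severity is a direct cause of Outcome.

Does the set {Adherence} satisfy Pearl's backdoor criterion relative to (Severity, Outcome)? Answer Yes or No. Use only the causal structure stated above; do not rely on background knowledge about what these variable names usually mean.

Backdoor paths from Severity to Outcome (paths whose first edge points into Severity):
  P1: Severity <- Comorbidity -> AgeGroup <- Adherence -> Outcome
  P2: Severity <- Comorbidity -> AgeGroup -> Outcome
  P3: Severity <- Adherence -> AgeGroup -> Outcome
  P4: Severity <- Adherence -> Outcome
  P5: Severity <- AgeGroup <- Adherence -> Outcome
  P6: Severity <- AgeGroup -> Outcome
Condition 1 (no descendant of Severity in the set): holds — descendants of Severity are {Outcome}; none are in {Adherence}.
Condition 2 (every backdoor path blocked by {Adherence}):
  P1: blocked at collider AgeGroup (neither it nor any descendant is in the conditioning set).
  P2: open — no interior node is in the conditioning set.
  P3: blocked at fork node Adherence ∈ conditioning set.
  P4: blocked at fork node Adherence ∈ conditioning set.
  P5: blocked at fork node Adherence ∈ conditioning set.
  P6: open — no interior node is in the conditioning set.
{Adherence} does not satisfy the backdoor criterion.

No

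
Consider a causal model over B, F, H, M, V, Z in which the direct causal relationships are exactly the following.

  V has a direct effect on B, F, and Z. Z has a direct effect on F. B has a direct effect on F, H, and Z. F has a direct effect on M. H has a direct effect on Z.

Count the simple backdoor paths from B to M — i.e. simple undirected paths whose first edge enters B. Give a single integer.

2

A backdoor path from B to M is any simple undirected path whose first edge points into B (i.e. leaves B via a parent).
Parents of B: {V}.
Enumerating:
  P1: B <- V -> Z -> F -> M
  P2: B <- V -> F -> M
That exhausts the simple backdoor paths. Count: 2.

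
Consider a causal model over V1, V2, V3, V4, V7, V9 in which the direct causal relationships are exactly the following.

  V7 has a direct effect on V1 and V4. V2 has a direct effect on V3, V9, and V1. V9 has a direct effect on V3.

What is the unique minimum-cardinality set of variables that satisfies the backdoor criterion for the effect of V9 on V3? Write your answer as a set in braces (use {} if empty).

{V2}

Variables eligible for adjustment (non-descendants of V9, excluding V9 and V3): {V1, V2, V4, V7}.
Backdoor paths from V9 to V3:
  P1: V9 <- V2 -> V3
The empty set is not sufficient: P1 (V9 <- V2 -> V3) has no collider blocking it and no conditioned non-collider, so it is open.
Try {V2}:
  P1: blocked at fork node V2 ∈ conditioning set.
{V2} contains no descendant of V9 and blocks every backdoor path.
No other singleton works — e.g. {V7} leaves P1 open — so {V2} is the unique smallest valid adjustment set.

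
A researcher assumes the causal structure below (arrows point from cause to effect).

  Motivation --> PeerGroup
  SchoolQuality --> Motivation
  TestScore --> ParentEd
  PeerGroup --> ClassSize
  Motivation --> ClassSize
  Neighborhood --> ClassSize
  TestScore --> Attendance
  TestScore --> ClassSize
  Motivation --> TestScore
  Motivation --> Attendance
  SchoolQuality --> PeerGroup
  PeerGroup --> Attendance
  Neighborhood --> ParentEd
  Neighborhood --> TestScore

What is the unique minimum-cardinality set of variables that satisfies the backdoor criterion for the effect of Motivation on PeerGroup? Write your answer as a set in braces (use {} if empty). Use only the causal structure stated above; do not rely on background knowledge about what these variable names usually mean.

{SchoolQuality}

Variables eligible for adjustment (non-descendants of Motivation, excluding Motivation and PeerGroup): {Neighborhood, SchoolQuality}.
Backdoor paths from Motivation to PeerGroup:
  P1: Motivation <- SchoolQuality -> PeerGroup
The empty set is not sufficient: P1 (Motivation <- SchoolQuality -> PeerGroup) has no collider blocking it and no conditioned non-collider, so it is open.
Try {SchoolQuality}:
  P1: blocked at fork node SchoolQuality ∈ conditioning set.
{SchoolQuality} contains no descendant of Motivation and blocks every backdoor path.
No other singleton works — e.g. {Neighborhood} leaves P1 open — so {SchoolQuality} is the unique smallest valid adjustment set.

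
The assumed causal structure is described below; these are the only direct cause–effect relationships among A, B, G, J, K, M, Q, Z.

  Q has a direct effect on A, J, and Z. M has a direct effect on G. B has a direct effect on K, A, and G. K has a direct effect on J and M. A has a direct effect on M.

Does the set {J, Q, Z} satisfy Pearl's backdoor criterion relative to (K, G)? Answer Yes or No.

No

Backdoor paths from K to G (paths whose first edge points into K):
  P1: K <- B -> A -> M -> G
  P2: K <- B -> G
Condition 1 (no descendant of K in the set): FAILS — J is a descendant of K.
Condition 2 (every backdoor path blocked by {J, Q, Z}):
  P1: open — no interior node is in the conditioning set.
  P2: open — no interior node is in the conditioning set.
{J, Q, Z} does not satisfy the backdoor criterion.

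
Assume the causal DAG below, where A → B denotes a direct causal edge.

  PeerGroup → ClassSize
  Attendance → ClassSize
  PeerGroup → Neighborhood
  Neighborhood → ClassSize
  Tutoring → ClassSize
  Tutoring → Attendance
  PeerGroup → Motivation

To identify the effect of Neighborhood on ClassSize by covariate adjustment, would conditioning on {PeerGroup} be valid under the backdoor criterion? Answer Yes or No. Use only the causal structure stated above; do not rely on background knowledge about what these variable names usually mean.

Yes

Backdoor paths from Neighborhood to ClassSize (paths whose first edge points into Neighborhood):
  P1: Neighborhood <- PeerGroup -> ClassSize
Condition 1 (no descendant of Neighborhood in the set): holds — descendants of Neighborhood are {ClassSize}; none are in {PeerGroup}.
Condition 2 (every backdoor path blocked by {PeerGroup}):
  P1: blocked at fork node PeerGroup ∈ conditioning set.
{PeerGroup} satisfies the backdoor criterion.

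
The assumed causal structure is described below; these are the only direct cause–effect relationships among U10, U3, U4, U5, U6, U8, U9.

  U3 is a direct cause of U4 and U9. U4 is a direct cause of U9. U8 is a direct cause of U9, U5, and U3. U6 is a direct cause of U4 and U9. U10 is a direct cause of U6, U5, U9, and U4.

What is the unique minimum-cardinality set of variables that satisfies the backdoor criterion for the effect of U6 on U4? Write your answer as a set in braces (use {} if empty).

Variables eligible for adjustment (non-descendants of U6, excluding U6 and U4): {U10, U3, U5, U8}.
Backdoor paths from U6 to U4:
  P1: U6 <- U10 -> U5 <- U8 -> U3 -> U4
  P2: U6 <- U10 -> U5 <- U8 -> U3 -> U9 <- U4
  P3: U6 <- U10 -> U5 <- U8 -> U9 <- U3 -> U4
  P4: U6 <- U10 -> U5 <- U8 -> U9 <- U4
  P5: U6 <- U10 -> U4
  P6: U6 <- U10 -> U9 <- U8 -> U3 -> U4
  P7: U6 <- U10 -> U9 <- U3 -> U4
  P8: U6 <- U10 -> U9 <- U4
The empty set is not sufficient: P5 (U6 <- U10 -> U4) has no collider blocking it and no conditioned non-collider, so it is open.
Try {U10}:
  P1: blocked at fork node U10 ∈ conditioning set.
  P2: blocked at fork node U10 ∈ conditioning set.
  P3: blocked at fork node U10 ∈ conditioning set.
  P4: blocked at fork node U10 ∈ conditioning set.
  P5: blocked at fork node U10 ∈ conditioning set.
  P6: blocked at fork node U10 ∈ conditioning set.
  P7: blocked at fork node U10 ∈ conditioning set.
  P8: blocked at fork node U10 ∈ conditioning set.
{U10} contains no descendant of U6 and blocks every backdoor path.
No other singleton works — e.g. {U8} leaves P5 open — so {U10} is the unique smallest valid adjustment set.

{U10}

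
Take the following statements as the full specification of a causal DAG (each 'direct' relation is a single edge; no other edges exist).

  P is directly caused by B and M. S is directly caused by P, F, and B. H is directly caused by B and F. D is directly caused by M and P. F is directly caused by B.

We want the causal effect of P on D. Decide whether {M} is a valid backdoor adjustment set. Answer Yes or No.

Yes

Backdoor paths from P to D (paths whose first edge points into P):
  P1: P <- M -> D
Condition 1 (no descendant of P in the set): holds — descendants of P are {D, S}; none are in {M}.
Condition 2 (every backdoor path blocked by {M}):
  P1: blocked at fork node M ∈ conditioning set.
{M} satisfies the backdoor criterion.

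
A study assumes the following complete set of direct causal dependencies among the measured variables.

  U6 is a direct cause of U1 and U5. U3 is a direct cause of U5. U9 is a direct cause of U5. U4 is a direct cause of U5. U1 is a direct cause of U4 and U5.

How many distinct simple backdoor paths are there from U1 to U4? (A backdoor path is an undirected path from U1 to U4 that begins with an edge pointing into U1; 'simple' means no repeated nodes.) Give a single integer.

A backdoor path from U1 to U4 is any simple undirected path whose first edge points into U1 (i.e. leaves U1 via a parent).
Parents of U1: {U6}.
Enumerating:
  P1: U1 <- U6 -> U5 <- U4
That exhausts the simple backdoor paths. Count: 1.

1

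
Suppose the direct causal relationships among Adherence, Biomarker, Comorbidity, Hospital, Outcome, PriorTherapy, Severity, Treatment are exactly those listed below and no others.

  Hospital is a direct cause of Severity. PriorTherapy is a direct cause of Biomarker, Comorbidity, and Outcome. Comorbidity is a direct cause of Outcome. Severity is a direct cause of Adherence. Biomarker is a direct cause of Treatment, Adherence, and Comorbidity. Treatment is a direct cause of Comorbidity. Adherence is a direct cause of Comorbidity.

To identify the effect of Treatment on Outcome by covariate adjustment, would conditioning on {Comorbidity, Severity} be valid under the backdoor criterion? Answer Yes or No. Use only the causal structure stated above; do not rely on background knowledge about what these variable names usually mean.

Backdoor paths from Treatment to Outcome (paths whose first edge points into Treatment):
  P1: Treatment <- Biomarker <- PriorTherapy -> Comorbidity -> Outcome
  P2: Treatment <- Biomarker <- PriorTherapy -> Outcome
  P3: Treatment <- Biomarker -> Adherence -> Comorbidity <- PriorTherapy -> Outcome
  P4: Treatment <- Biomarker -> Adherence -> Comorbidity -> Outcome
  P5: Treatment <- Biomarker -> Comorbidity <- PriorTherapy -> Outcome
  P6: Treatment <- Biomarker -> Comorbidity -> Outcome
Condition 1 (no descendant of Treatment in the set): FAILS — Comorbidity is a descendant of Treatment.
Condition 2 (every backdoor path blocked by {Comorbidity, Severity}):
  P1: blocked at chain node Comorbidity ∈ conditioning set.
  P2: open — no interior node is in the conditioning set.
  P3: open — collider(s) Comorbidity are conditioned on (or have a conditioned descendant) and no non-collider on the path is in the set.
  P4: blocked at chain node Comorbidity ∈ conditioning set.
  P5: open — collider(s) Comorbidity are conditioned on (or have a conditioned descendant) and no non-collider on the path is in the set.
  P6: blocked at chain node Comorbidity ∈ conditioning set.
{Comorbidity, Severity} does not satisfy the backdoor criterion.

No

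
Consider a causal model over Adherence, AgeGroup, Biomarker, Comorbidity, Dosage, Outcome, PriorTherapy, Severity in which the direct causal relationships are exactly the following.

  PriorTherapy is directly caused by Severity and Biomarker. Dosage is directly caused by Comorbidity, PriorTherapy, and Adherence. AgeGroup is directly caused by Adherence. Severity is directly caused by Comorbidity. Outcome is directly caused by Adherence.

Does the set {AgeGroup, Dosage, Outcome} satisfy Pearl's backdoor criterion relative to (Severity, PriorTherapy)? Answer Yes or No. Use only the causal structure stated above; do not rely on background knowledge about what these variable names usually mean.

No

Backdoor paths from Severity to PriorTherapy (paths whose first edge points into Severity):
  P1: Severity <- Comorbidity -> Dosage <- PriorTherapy
Condition 1 (no descendant of Severity in the set): FAILS — Dosage is a descendant of Severity.
Condition 2 (every backdoor path blocked by {AgeGroup, Dosage, Outcome}):
  P1: open — collider(s) Dosage are conditioned on (or have a conditioned descendant) and no non-collider on the path is in the set.
{AgeGroup, Dosage, Outcome} does not satisfy the backdoor criterion.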